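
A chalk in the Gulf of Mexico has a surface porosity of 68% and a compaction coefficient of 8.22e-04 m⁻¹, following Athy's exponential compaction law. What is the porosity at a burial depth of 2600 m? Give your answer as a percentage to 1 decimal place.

Working in km (1 km = 1000 m; k in km⁻¹ = k in m⁻¹ × 1000):
phi = phi₀·exp(−k·z) = 0.68 × exp(−0.822 × 2.6) = 0.68 × exp(−2.137)
  = 0.68 × 0.1180 = 0.0802

8.0%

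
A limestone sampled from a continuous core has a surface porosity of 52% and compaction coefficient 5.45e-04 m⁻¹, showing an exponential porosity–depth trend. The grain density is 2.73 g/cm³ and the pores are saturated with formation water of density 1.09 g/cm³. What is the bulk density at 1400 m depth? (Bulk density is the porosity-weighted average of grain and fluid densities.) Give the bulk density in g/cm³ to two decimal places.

2.33 g/cm³

Working in km (1 km = 1000 m; c in km⁻¹ = c in m⁻¹ × 1000):
Porosity at depth: n = 0.52·exp(−0.545×1.4) = 0.52×0.4663 = 0.2425
Bulk density: ρ_b = (1−n)ρ_g + n·ρ_f = 0.7575×2.73 + 0.2425×1.09
       = 2.068 + 0.264 = 2.332 g/cm³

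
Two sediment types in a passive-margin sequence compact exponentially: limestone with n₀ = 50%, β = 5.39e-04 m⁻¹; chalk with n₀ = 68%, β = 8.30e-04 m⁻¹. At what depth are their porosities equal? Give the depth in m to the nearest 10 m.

1060 m

Working in km (1 km = 1000 m; β in km⁻¹ = β in m⁻¹ × 1000):
Set n₀ₐ e^(−βₐd) = n₀ᵦ e^(−βᵦd) ⇒ ln(n₀ₐ/n₀ᵦ) = (βₐ − βᵦ)·d
d = ln(0.5/0.68) / (0.539 − 0.83) = -0.3075 / -0.291 = 1.057 km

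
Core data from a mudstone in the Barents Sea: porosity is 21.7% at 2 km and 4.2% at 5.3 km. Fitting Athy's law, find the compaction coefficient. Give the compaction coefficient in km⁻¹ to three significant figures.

0.498 km⁻¹

Athy: φ(z) = φ₀ e^(−βz) ⇒ φ₁/φ₂ = e^{β(z₂−z₁)} ⇒ β = ln(φ₁/φ₂)/(z₂−z₁)
β = ln(0.217/0.042) / (5.3 − 2) = ln(5.167) / 3.3 = 1.6422 / 3.3 = 0.4976 km⁻¹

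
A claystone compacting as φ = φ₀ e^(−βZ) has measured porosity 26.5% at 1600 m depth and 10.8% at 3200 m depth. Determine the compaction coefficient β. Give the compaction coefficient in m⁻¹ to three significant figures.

0.000561 m⁻¹

Working in km (1 km = 1000 m; β in km⁻¹ = β in m⁻¹ × 1000):
Athy: φ(Z) = φ₀ e^(−βZ) ⇒ φ₁/φ₂ = e^{β(Z₂−Z₁)} ⇒ β = ln(φ₁/φ₂)/(Z₂−Z₁)
β = ln(0.265/0.108) / (3.2 − 1.6) = ln(2.454) / 1.6 = 0.8976 / 1.6 = 0.561 km⁻¹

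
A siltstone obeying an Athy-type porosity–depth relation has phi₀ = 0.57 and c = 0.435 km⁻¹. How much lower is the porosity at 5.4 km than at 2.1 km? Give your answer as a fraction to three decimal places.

0.174

phi(2.1) = 0.57·e^(−0.435×2.1) = 0.2286
phi(5.4) = 0.57·e^(−0.435×5.4) = 0.0544
Δphi = 0.2286 − 0.0544 = 0.1742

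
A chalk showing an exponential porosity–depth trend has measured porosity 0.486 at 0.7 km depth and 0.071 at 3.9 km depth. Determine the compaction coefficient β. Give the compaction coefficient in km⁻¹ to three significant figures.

Athy: n(z) = n₀ e^(−βz) ⇒ n₁/n₂ = e^{β(z₂−z₁)} ⇒ β = ln(n₁/n₂)/(z₂−z₁)
β = ln(0.486/0.071) / (3.9 − 0.7) = ln(6.845) / 3.2 = 1.9235 / 3.2 = 0.6011 km⁻¹

0.601 km⁻¹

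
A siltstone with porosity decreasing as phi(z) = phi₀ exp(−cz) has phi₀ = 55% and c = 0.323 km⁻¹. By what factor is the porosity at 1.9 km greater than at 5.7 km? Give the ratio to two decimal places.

3.41

phi(z₁)/phi(z₂) = e^(−c·z₁)/e^(−c·z₂) = e^{c(z₂−z₁)}
= exp(0.323 × 3.8) = exp(1.227) = 3.4123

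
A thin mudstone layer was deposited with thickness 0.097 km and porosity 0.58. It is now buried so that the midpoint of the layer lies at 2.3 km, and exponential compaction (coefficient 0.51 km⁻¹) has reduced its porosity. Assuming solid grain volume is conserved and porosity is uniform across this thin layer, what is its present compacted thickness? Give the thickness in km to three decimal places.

0.050 km

Porosity at 2.3 km: n = 0.58·exp(−0.51×2.3) = 0.1795
Solid-volume conservation: h(1−n) = h₀(1−n₀) ⇒ h = h₀·(1−n₀)/(1−n)
h = 0.097 × (1 − 0.58)/(1 − 0.1795) = 0.097 × 0.5119 = 0.0497 km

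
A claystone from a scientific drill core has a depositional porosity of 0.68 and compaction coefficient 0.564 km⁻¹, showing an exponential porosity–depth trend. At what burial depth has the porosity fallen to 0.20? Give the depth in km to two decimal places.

2.17 km

Invert Athy's law: Z = ln(φ₀/φ) / β
Z = ln(0.68/0.2) / 0.564 = ln(3.4) / 0.564 = 1.2238 / 0.564 = 2.170 km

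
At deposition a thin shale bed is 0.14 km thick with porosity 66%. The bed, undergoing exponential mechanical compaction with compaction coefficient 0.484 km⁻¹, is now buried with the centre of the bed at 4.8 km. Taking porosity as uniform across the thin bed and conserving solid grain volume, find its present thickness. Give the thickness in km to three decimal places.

0.051 km

Porosity at 4.8 km: phi = 0.66·exp(−0.484×4.8) = 0.0647
Solid-volume conservation: h(1−phi) = h₀(1−phi₀) ⇒ h = h₀·(1−phi₀)/(1−phi)
h = 0.14 × (1 − 0.66)/(1 − 0.0647) = 0.14 × 0.3635 = 0.0509 km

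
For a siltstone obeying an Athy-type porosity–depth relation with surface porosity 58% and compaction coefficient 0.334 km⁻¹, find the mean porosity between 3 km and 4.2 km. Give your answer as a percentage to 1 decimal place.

⟨phi⟩ = (1/(Z₂−Z₁)) ∫ phi₀ e^(−cZ) dZ = phi₀·(e^(−c·Z₁) − e^(−c·Z₂)) / (c·(Z₂−Z₁))
e^(−0.334×3) = 0.3671; e^(−0.334×4.2) = 0.2459
⟨phi⟩ = 0.58 × (0.3671 − 0.2459) / (0.334 × 1.2) = 0.58 × 0.3025 = 0.1754

17.5%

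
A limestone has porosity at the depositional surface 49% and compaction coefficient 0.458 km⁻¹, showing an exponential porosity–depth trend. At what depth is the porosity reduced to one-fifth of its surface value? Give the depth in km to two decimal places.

phi/phi₀ = 1/5 ⇒ exp(−k·d) = 1/5 ⇒ d = ln(5) / k
d = 1.6094 / 0.458 = 3.514 km

3.51 km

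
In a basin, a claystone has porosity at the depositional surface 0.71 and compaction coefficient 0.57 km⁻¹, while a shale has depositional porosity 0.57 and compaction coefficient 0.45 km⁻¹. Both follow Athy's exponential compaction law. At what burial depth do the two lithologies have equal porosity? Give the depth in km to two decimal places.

Set n₀ₐ e^(−kₐZ) = n₀ᵦ e^(−kᵦZ) ⇒ ln(n₀ₐ/n₀ᵦ) = (kₐ − kᵦ)·Z
Z = ln(0.71/0.57) / (0.57 − 0.45) = 0.2196 / 0.12 = 1.830 km

1.83 km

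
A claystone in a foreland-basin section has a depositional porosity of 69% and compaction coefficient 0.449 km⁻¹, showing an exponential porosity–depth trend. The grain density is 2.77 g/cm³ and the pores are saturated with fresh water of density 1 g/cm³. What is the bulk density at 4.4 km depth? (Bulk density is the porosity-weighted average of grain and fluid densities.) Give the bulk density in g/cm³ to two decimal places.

2.60 g/cm³

Porosity at depth: phi = 0.69·exp(−0.449×4.4) = 0.69×0.1387 = 0.0957
Bulk density: ρ_b = (1−phi)ρ_g + phi·ρ_f = 0.9043×2.77 + 0.0957×1
       = 2.505 + 0.096 = 2.601 g/cm³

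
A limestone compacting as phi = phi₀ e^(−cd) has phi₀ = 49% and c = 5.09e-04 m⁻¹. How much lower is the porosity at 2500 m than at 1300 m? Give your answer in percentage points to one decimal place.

Working in km (1 km = 1000 m; c in km⁻¹ = c in m⁻¹ × 1000):
phi(1.3) = 0.49·e^(−0.509×1.3) = 0.2528
phi(2.5) = 0.49·e^(−0.509×2.5) = 0.1373
Δphi = 0.2528 − 0.1373 = 0.1156

11.6 percentage points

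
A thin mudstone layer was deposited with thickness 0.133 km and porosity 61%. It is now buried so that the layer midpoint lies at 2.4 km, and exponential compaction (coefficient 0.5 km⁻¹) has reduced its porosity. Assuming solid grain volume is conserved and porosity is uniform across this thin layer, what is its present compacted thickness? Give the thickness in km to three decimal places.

Porosity at 2.4 km: φ = 0.61·exp(−0.5×2.4) = 0.1837
Solid-volume conservation: h(1−φ) = h₀(1−φ₀) ⇒ h = h₀·(1−φ₀)/(1−φ)
h = 0.133 × (1 − 0.61)/(1 − 0.1837) = 0.133 × 0.4778 = 0.0635 km

0.064 km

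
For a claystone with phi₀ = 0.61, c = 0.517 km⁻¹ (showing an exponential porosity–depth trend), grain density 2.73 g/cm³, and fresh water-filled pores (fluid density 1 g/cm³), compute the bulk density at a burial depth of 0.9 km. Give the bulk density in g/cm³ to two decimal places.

2.07 g/cm³

Porosity at depth: phi = 0.61·exp(−0.517×0.9) = 0.61×0.6279 = 0.3830
Bulk density: ρ_b = (1−phi)ρ_g + phi·ρ_f = 0.6170×2.73 + 0.3830×1
       = 1.684 + 0.383 = 2.067 g/cm³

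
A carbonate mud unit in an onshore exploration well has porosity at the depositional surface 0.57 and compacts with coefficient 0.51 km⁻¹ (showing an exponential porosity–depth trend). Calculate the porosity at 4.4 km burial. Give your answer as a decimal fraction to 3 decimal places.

n = n₀·exp(−β·Z) = 0.57 × exp(−0.51 × 4.4) = 0.57 × exp(−2.244)
  = 0.57 × 0.1060 = 0.0604

0.060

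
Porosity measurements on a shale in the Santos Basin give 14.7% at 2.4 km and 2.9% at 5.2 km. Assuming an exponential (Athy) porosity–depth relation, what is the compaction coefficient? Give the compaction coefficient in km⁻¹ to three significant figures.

0.580 km⁻¹

Athy: φ(Z) = φ₀ e^(−cZ) ⇒ φ₁/φ₂ = e^{c(Z₂−Z₁)} ⇒ c = ln(φ₁/φ₂)/(Z₂−Z₁)
c = ln(0.147/0.029) / (5.2 − 2.4) = ln(5.069) / 2.8 = 1.6231 / 2.8 = 0.5797 km⁻¹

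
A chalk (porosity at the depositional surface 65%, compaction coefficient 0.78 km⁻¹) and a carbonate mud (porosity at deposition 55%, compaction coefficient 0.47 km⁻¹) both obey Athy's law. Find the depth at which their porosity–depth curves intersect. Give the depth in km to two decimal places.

0.54 km

Set phi₀ₐ e^(−cₐz) = phi₀ᵦ e^(−cᵦz) ⇒ ln(phi₀ₐ/phi₀ᵦ) = (cₐ − cᵦ)·z
z = ln(0.65/0.55) / (0.78 − 0.47) = 0.1671 / 0.31 = 0.539 km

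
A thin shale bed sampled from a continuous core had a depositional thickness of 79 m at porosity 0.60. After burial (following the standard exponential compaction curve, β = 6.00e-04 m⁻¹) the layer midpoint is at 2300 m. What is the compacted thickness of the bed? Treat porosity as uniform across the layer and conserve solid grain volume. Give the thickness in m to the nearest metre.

Working in km (1 km = 1000 m; β in km⁻¹ = β in m⁻¹ × 1000):
Porosity at 2.3 km: n = 0.6·exp(−0.6×2.3) = 0.1509
Solid-volume conservation: h(1−n) = h₀(1−n₀) ⇒ h = h₀·(1−n₀)/(1−n)
h = 0.079 × (1 − 0.6)/(1 − 0.1509) = 0.079 × 0.4711 = 0.0372 km

37 m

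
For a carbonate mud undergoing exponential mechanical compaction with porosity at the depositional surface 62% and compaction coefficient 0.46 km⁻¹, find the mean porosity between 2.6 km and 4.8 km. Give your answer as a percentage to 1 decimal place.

⟨phi⟩ = (1/(Z₂−Z₁)) ∫ phi₀ e^(−βZ) dZ = phi₀·(e^(−β·Z₁) − e^(−β·Z₂)) / (β·(Z₂−Z₁))
e^(−0.46×2.6) = 0.3024; e^(−0.46×4.8) = 0.1099
⟨phi⟩ = 0.62 × (0.3024 − 0.1099) / (0.46 × 2.2) = 0.62 × 0.1902 = 0.1179

11.8%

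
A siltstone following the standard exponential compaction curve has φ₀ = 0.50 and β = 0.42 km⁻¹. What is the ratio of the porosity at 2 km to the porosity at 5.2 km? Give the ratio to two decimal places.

φ(d₁)/φ(d₂) = e^(−β·d₁)/e^(−β·d₂) = e^{β(d₂−d₁)}
= exp(0.42 × 3.2) = exp(1.344) = 3.8344

3.83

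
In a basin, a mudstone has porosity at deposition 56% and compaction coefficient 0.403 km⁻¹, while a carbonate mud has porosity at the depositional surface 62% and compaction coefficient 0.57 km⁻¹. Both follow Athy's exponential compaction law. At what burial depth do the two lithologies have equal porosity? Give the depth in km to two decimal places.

0.61 km

Set φ₀ₐ e^(−cₐZ) = φ₀ᵦ e^(−cᵦZ) ⇒ ln(φ₀ₐ/φ₀ᵦ) = (cₐ − cᵦ)·Z
Z = ln(0.56/0.62) / (0.403 − 0.57) = -0.1018 / -0.167 = 0.609 km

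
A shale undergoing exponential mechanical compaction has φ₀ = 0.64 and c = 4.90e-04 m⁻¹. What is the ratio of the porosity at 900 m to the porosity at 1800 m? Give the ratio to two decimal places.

Working in km (1 km = 1000 m; c in km⁻¹ = c in m⁻¹ × 1000):
φ(Z₁)/φ(Z₂) = e^(−c·Z₁)/e^(−c·Z₂) = e^{c(Z₂−Z₁)}
= exp(0.49 × 0.9) = exp(0.441) = 1.5543

1.55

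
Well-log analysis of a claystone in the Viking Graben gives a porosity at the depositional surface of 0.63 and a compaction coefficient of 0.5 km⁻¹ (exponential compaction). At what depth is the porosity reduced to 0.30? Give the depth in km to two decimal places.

1.48 km

Invert Athy's law: d = ln(phi₀/phi) / c
d = ln(0.63/0.3) / 0.5 = ln(2.1) / 0.5 = 0.7419 / 0.5 = 1.484 km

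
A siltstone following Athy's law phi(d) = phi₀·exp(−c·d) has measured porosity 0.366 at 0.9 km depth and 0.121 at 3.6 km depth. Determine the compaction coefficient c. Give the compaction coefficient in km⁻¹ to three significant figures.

0.410 km⁻¹

Athy: phi(d) = phi₀ e^(−cd) ⇒ phi₁/phi₂ = e^{c(d₂−d₁)} ⇒ c = ln(phi₁/phi₂)/(d₂−d₁)
c = ln(0.366/0.121) / (3.6 − 0.9) = ln(3.025) / 2.7 = 1.1068 / 2.7 = 0.4099 km⁻¹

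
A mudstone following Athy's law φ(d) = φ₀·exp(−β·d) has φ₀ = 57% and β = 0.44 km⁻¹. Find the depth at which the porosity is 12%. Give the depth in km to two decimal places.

Invert Athy's law: d = ln(φ₀/φ) / β
d = ln(0.57/0.12) / 0.44 = ln(4.75) / 0.44 = 1.5581 / 0.44 = 3.541 km

3.54 km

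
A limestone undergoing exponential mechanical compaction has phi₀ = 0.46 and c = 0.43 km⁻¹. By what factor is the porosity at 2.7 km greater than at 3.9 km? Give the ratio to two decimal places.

1.68

phi(Z₁)/phi(Z₂) = e^(−c·Z₁)/e^(−c·Z₂) = e^{c(Z₂−Z₁)}
= exp(0.43 × 1.2) = exp(0.516) = 1.6753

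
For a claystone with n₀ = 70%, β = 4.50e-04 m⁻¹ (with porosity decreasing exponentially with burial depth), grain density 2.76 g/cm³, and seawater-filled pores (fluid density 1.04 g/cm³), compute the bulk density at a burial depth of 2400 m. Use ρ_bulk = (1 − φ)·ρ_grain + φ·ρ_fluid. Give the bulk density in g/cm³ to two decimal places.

Working in km (1 km = 1000 m; β in km⁻¹ = β in m⁻¹ × 1000):
Porosity at depth: n = 0.7·exp(−0.45×2.4) = 0.7×0.3396 = 0.2377
Bulk density: ρ_b = (1−n)ρ_g + n·ρ_f = 0.7623×2.76 + 0.2377×1.04
       = 2.104 + 0.247 = 2.351 g/cm³

2.35 g/cm³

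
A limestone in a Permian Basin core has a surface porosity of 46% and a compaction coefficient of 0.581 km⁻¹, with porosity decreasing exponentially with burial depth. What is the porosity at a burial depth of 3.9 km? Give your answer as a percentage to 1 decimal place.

phi = phi₀·exp(−c·d) = 0.46 × exp(−0.581 × 3.9) = 0.46 × exp(−2.266)
  = 0.46 × 0.1037 = 0.0477

4.8%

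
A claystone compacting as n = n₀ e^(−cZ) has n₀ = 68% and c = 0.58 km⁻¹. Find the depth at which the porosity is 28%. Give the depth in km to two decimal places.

Invert Athy's law: Z = ln(n₀/n) / c
Z = ln(0.68/0.28) / 0.58 = ln(2.429) / 0.58 = 0.8873 / 0.58 = 1.530 km

1.53 km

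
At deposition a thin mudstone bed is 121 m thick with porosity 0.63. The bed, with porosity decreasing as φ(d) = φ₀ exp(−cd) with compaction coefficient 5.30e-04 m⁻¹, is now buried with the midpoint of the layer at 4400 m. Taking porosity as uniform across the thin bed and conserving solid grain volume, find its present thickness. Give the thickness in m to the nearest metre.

Working in km (1 km = 1000 m; c in km⁻¹ = c in m⁻¹ × 1000):
Porosity at 4.4 km: φ = 0.63·exp(−0.53×4.4) = 0.0612
Solid-volume conservation: h(1−φ) = h₀(1−φ₀) ⇒ h = h₀·(1−φ₀)/(1−φ)
h = 0.121 × (1 − 0.63)/(1 − 0.0612) = 0.121 × 0.3941 = 0.0477 km

48 m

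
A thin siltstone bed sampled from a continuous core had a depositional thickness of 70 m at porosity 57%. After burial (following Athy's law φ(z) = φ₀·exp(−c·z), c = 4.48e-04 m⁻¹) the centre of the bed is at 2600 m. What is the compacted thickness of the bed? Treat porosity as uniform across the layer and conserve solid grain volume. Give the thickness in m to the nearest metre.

37 m

Working in km (1 km = 1000 m; c in km⁻¹ = c in m⁻¹ × 1000):
Porosity at 2.6 km: φ = 0.57·exp(−0.448×2.6) = 0.1778
Solid-volume conservation: h(1−φ) = h₀(1−φ₀) ⇒ h = h₀·(1−φ₀)/(1−φ)
h = 0.07 × (1 − 0.57)/(1 − 0.1778) = 0.07 × 0.5230 = 0.0366 km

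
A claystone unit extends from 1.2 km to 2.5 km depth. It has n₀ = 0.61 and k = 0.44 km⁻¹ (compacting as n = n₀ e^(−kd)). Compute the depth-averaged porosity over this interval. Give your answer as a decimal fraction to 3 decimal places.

0.274

⟨n⟩ = (1/(d₂−d₁)) ∫ n₀ e^(−kd) dd = n₀·(e^(−k·d₁) − e^(−k·d₂)) / (k·(d₂−d₁))
e^(−0.44×1.2) = 0.5898; e^(−0.44×2.5) = 0.3329
⟨n⟩ = 0.61 × (0.5898 − 0.3329) / (0.44 × 1.3) = 0.61 × 0.4491 = 0.2740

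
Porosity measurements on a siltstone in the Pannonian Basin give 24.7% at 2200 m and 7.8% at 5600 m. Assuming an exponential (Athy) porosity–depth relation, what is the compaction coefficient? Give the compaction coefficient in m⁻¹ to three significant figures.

0.000339 m⁻¹

Working in km (1 km = 1000 m; c in km⁻¹ = c in m⁻¹ × 1000):
Athy: φ(Z) = φ₀ e^(−cZ) ⇒ φ₁/φ₂ = e^{c(Z₂−Z₁)} ⇒ c = ln(φ₁/φ₂)/(Z₂−Z₁)
c = ln(0.247/0.078) / (5.6 − 2.2) = ln(3.167) / 3.4 = 1.1527 / 3.4 = 0.339 km⁻¹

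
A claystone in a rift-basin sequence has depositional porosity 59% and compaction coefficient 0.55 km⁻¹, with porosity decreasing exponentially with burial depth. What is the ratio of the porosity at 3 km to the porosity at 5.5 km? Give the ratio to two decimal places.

phi(d₁)/phi(d₂) = e^(−k·d₁)/e^(−k·d₂) = e^{k(d₂−d₁)}
= exp(0.55 × 2.5) = exp(1.375) = 3.9551

3.96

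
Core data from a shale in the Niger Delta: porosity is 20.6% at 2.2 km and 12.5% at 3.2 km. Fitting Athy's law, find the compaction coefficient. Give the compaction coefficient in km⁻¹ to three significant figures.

0.500 km⁻¹

Athy: phi(z) = phi₀ e^(−βz) ⇒ phi₁/phi₂ = e^{β(z₂−z₁)} ⇒ β = ln(phi₁/phi₂)/(z₂−z₁)
β = ln(0.206/0.125) / (3.2 − 2.2) = ln(1.648) / 1 = 0.4996 / 1 = 0.4996 km⁻¹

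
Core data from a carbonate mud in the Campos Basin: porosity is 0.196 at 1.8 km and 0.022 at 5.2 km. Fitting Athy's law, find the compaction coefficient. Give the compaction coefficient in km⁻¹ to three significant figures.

Athy: φ(Z) = φ₀ e^(−βZ) ⇒ φ₁/φ₂ = e^{β(Z₂−Z₁)} ⇒ β = ln(φ₁/φ₂)/(Z₂−Z₁)
β = ln(0.196/0.022) / (5.2 − 1.8) = ln(8.909) / 3.4 = 2.1871 / 3.4 = 0.6433 km⁻¹

0.643 km⁻¹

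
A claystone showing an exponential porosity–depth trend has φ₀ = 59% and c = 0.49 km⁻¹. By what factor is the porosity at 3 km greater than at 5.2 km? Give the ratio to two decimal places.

2.94

φ(Z₁)/φ(Z₂) = e^(−c·Z₁)/e^(−c·Z₂) = e^{c(Z₂−Z₁)}
= exp(0.49 × 2.2) = exp(1.078) = 2.9388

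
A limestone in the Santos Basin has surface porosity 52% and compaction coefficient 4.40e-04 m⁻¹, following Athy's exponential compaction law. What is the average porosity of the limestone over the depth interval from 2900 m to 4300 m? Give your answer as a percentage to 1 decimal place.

Working in km (1 km = 1000 m; c in km⁻¹ = c in m⁻¹ × 1000):
⟨φ⟩ = (1/(Z₂−Z₁)) ∫ φ₀ e^(−cZ) dZ = φ₀·(e^(−c·Z₁) − e^(−c·Z₂)) / (c·(Z₂−Z₁))
e^(−0.44×2.9) = 0.2792; e^(−0.44×4.3) = 0.1508
⟨φ⟩ = 0.52 × (0.2792 − 0.1508) / (0.44 × 1.4) = 0.52 × 0.2084 = 0.1084

10.8%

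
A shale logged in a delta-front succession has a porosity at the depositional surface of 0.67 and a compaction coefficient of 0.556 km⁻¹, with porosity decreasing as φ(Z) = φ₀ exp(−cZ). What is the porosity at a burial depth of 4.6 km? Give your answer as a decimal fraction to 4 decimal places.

0.0519

φ = φ₀·exp(−c·Z) = 0.67 × exp(−0.556 × 4.6) = 0.67 × exp(−2.558)
  = 0.67 × 0.0775 = 0.0519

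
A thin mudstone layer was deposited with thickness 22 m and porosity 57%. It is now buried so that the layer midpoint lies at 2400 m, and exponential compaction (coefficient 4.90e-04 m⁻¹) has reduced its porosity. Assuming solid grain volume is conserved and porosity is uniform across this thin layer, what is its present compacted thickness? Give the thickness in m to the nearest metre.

Working in km (1 km = 1000 m; k in km⁻¹ = k in m⁻¹ × 1000):
Porosity at 2.4 km: n = 0.57·exp(−0.49×2.4) = 0.1759
Solid-volume conservation: h(1−n) = h₀(1−n₀) ⇒ h = h₀·(1−n₀)/(1−n)
h = 0.022 × (1 − 0.57)/(1 − 0.1759) = 0.022 × 0.5218 = 0.0115 km

11 m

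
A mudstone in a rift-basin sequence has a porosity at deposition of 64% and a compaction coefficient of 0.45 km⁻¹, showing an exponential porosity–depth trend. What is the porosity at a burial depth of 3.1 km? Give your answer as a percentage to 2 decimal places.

phi = phi₀·exp(−k·Z) = 0.64 × exp(−0.45 × 3.1) = 0.64 × exp(−1.395)
  = 0.64 × 0.2478 = 0.1586

15.86%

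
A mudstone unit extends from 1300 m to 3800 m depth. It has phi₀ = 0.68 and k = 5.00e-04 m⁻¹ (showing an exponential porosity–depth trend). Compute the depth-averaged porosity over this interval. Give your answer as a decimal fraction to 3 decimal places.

0.203

Working in km (1 km = 1000 m; k in km⁻¹ = k in m⁻¹ × 1000):
⟨phi⟩ = (1/(z₂−z₁)) ∫ phi₀ e^(−kz) dz = phi₀·(e^(−k·z₁) − e^(−k·z₂)) / (k·(z₂−z₁))
e^(−0.5×1.3) = 0.5220; e^(−0.5×3.8) = 0.1496
⟨phi⟩ = 0.68 × (0.5220 − 0.1496) / (0.5 × 2.5) = 0.68 × 0.2980 = 0.2026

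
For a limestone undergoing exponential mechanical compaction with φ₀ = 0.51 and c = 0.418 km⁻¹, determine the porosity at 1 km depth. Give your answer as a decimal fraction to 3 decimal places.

0.336

φ = φ₀·exp(−c·z) = 0.51 × exp(−0.418 × 1) = 0.51 × exp(−0.418)
  = 0.51 × 0.6584 = 0.3358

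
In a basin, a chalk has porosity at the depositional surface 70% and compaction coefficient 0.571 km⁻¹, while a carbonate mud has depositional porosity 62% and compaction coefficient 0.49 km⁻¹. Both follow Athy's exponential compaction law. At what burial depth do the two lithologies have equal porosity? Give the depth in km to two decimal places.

1.50 km

Set n₀ₐ e^(−kₐd) = n₀ᵦ e^(−kᵦd) ⇒ ln(n₀ₐ/n₀ᵦ) = (kₐ − kᵦ)·d
d = ln(0.7/0.62) / (0.571 − 0.49) = 0.1214 / 0.081 = 1.498 km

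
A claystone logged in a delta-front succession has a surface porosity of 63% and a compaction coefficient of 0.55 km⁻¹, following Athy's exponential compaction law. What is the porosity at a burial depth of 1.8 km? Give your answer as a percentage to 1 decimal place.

phi = phi₀·exp(−β·d) = 0.63 × exp(−0.55 × 1.8) = 0.63 × exp(−0.99)
  = 0.63 × 0.3716 = 0.2341

23.4%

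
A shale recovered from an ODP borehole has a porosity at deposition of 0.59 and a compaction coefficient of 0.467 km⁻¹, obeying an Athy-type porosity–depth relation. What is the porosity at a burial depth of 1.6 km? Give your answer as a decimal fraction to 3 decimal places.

0.279

n = n₀·exp(−c·z) = 0.59 × exp(−0.467 × 1.6) = 0.59 × exp(−0.7472)
  = 0.59 × 0.4737 = 0.2795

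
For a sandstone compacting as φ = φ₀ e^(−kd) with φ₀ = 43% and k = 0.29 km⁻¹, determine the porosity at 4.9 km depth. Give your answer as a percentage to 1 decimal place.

φ = φ₀·exp(−k·d) = 0.43 × exp(−0.29 × 4.9) = 0.43 × exp(−1.421)
  = 0.43 × 0.2415 = 0.1038

10.4%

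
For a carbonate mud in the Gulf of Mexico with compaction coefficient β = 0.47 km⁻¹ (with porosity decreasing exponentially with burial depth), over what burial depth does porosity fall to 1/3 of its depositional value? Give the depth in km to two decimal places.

2.34 km

n/n₀ = 1/3 ⇒ exp(−β·z) = 1/3 ⇒ z = ln(3) / β
z = 1.0986 / 0.47 = 2.337 km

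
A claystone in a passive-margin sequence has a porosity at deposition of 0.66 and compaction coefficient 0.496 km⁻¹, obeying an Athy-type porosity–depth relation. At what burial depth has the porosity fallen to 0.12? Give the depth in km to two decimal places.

Invert Athy's law: z = ln(φ₀/φ) / c
z = ln(0.66/0.12) / 0.496 = ln(5.5) / 0.496 = 1.7047 / 0.496 = 3.437 km

3.44 km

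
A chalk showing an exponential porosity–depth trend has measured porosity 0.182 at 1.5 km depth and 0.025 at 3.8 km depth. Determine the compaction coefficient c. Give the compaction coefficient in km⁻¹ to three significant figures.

0.863 km⁻¹

Athy: n(d) = n₀ e^(−cd) ⇒ n₁/n₂ = e^{c(d₂−d₁)} ⇒ c = ln(n₁/n₂)/(d₂−d₁)
c = ln(0.182/0.025) / (3.8 − 1.5) = ln(7.28) / 2.3 = 1.9851 / 2.3 = 0.8631 km⁻¹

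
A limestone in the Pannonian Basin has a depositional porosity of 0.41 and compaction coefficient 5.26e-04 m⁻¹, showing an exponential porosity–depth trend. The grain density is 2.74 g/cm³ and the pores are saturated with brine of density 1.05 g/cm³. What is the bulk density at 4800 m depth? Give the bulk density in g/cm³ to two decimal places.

2.68 g/cm³

Working in km (1 km = 1000 m; β in km⁻¹ = β in m⁻¹ × 1000):
Porosity at depth: n = 0.41·exp(−0.526×4.8) = 0.41×0.0801 = 0.0328
Bulk density: ρ_b = (1−n)ρ_g + n·ρ_f = 0.9672×2.74 + 0.0328×1.05
       = 2.650 + 0.034 = 2.685 g/cm³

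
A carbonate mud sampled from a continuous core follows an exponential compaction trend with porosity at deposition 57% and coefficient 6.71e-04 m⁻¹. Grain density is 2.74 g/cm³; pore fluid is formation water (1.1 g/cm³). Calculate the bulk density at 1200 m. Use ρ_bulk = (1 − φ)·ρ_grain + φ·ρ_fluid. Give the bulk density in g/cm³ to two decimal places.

2.32 g/cm³

Working in km (1 km = 1000 m; k in km⁻¹ = k in m⁻¹ × 1000):
Porosity at depth: phi = 0.57·exp(−0.671×1.2) = 0.57×0.4470 = 0.2548
Bulk density: ρ_b = (1−phi)ρ_g + phi·ρ_f = 0.7452×2.74 + 0.2548×1.1
       = 2.042 + 0.280 = 2.322 g/cm³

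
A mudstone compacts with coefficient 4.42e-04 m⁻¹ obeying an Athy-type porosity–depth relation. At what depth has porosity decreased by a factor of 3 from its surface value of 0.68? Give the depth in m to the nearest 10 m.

Working in km (1 km = 1000 m; β in km⁻¹ = β in m⁻¹ × 1000):
phi/phi₀ = 1/3 ⇒ exp(−β·Z) = 1/3 ⇒ Z = ln(3) / β
Z = 1.0986 / 0.442 = 2.486 km

2490 m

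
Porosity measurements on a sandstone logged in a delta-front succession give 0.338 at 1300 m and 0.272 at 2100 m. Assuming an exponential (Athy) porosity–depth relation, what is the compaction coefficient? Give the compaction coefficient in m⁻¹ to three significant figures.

0.000272 m⁻¹

Working in km (1 km = 1000 m; k in km⁻¹ = k in m⁻¹ × 1000):
Athy: n(z) = n₀ e^(−kz) ⇒ n₁/n₂ = e^{k(z₂−z₁)} ⇒ k = ln(n₁/n₂)/(z₂−z₁)
k = ln(0.338/0.272) / (2.1 − 1.3) = ln(1.243) / 0.8 = 0.2172 / 0.8 = 0.2716 km⁻¹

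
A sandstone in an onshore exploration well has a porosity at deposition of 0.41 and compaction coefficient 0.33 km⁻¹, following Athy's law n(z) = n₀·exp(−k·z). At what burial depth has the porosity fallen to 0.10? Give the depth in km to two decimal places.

Invert Athy's law: z = ln(n₀/n) / k
z = ln(0.41/0.1) / 0.33 = ln(4.1) / 0.33 = 1.4110 / 0.33 = 4.276 km

4.28 km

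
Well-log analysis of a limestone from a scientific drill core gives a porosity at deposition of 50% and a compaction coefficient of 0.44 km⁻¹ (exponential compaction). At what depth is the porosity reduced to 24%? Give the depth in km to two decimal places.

Invert Athy's law: Z = ln(phi₀/phi) / β
Z = ln(0.5/0.24) / 0.44 = ln(2.083) / 0.44 = 0.7340 / 0.44 = 1.668 km

1.67 km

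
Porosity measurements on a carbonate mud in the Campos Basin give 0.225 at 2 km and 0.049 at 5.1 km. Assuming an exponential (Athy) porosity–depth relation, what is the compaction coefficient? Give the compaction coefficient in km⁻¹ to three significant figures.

0.492 km⁻¹

Athy: n(Z) = n₀ e^(−cZ) ⇒ n₁/n₂ = e^{c(Z₂−Z₁)} ⇒ c = ln(n₁/n₂)/(Z₂−Z₁)
c = ln(0.225/0.049) / (5.1 − 2) = ln(4.592) / 3.1 = 1.5243 / 3.1 = 0.4917 km⁻¹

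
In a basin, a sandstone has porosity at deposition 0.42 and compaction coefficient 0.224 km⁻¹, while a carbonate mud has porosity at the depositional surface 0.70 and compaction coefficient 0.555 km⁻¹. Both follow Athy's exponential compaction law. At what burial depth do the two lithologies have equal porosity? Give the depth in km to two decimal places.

Set φ₀ₐ e^(−βₐz) = φ₀ᵦ e^(−βᵦz) ⇒ ln(φ₀ₐ/φ₀ᵦ) = (βₐ − βᵦ)·z
z = ln(0.42/0.7) / (0.224 − 0.555) = -0.5108 / -0.331 = 1.543 km

1.54 km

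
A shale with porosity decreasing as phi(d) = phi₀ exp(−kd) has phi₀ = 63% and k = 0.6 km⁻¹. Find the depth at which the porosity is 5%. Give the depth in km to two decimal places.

4.22 km

Invert Athy's law: d = ln(phi₀/phi) / k
d = ln(0.63/0.05) / 0.6 = ln(12.6) / 0.6 = 2.5337 / 0.6 = 4.223 km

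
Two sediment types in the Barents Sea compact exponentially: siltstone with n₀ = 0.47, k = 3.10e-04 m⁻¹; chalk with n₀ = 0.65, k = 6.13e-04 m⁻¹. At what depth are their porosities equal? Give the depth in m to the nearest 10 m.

1070 m

Working in km (1 km = 1000 m; k in km⁻¹ = k in m⁻¹ × 1000):
Set n₀ₐ e^(−kₐZ) = n₀ᵦ e^(−kᵦZ) ⇒ ln(n₀ₐ/n₀ᵦ) = (kₐ − kᵦ)·Z
Z = ln(0.47/0.65) / (0.31 − 0.613) = -0.3242 / -0.303 = 1.070 km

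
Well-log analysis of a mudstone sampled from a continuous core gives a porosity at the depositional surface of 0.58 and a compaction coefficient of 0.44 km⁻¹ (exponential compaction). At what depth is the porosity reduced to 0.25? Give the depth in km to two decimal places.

Invert Athy's law: z = ln(φ₀/φ) / β
z = ln(0.58/0.25) / 0.44 = ln(2.32) / 0.44 = 0.8416 / 0.44 = 1.913 km

1.91 km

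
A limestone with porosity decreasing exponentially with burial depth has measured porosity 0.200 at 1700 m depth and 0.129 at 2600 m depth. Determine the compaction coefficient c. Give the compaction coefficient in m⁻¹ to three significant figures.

0.000487 m⁻¹

Working in km (1 km = 1000 m; c in km⁻¹ = c in m⁻¹ × 1000):
Athy: φ(d) = φ₀ e^(−cd) ⇒ φ₁/φ₂ = e^{c(d₂−d₁)} ⇒ c = ln(φ₁/φ₂)/(d₂−d₁)
c = ln(0.2/0.129) / (2.6 − 1.7) = ln(1.55) / 0.9 = 0.4385 / 0.9 = 0.4872 km⁻¹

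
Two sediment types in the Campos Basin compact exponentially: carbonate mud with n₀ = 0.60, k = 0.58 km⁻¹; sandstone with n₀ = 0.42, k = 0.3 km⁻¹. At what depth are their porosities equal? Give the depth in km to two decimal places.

1.27 km

Set n₀ₐ e^(−kₐZ) = n₀ᵦ e^(−kᵦZ) ⇒ ln(n₀ₐ/n₀ᵦ) = (kₐ − kᵦ)·Z
Z = ln(0.6/0.42) / (0.58 − 0.3) = 0.3567 / 0.28 = 1.274 km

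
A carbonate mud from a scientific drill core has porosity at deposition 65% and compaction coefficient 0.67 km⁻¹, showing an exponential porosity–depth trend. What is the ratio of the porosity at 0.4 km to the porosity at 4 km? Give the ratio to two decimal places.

11.16

n(Z₁)/n(Z₂) = e^(−k·Z₁)/e^(−k·Z₂) = e^{k(Z₂−Z₁)}
= exp(0.67 × 3.6) = exp(2.412) = 11.1563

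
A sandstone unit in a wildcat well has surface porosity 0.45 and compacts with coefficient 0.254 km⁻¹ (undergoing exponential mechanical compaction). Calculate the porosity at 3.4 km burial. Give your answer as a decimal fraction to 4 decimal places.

φ = φ₀·exp(−k·Z) = 0.45 × exp(−0.254 × 3.4) = 0.45 × exp(−0.8636)
  = 0.45 × 0.4216 = 0.1897

0.1897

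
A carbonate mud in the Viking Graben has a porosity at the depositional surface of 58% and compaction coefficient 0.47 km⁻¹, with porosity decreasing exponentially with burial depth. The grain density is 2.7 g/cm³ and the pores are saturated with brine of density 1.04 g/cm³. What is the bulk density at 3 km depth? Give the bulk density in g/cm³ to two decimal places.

Porosity at depth: φ = 0.58·exp(−0.47×3) = 0.58×0.2441 = 0.1416
Bulk density: ρ_b = (1−φ)ρ_g + φ·ρ_f = 0.8584×2.7 + 0.1416×1.04
       = 2.318 + 0.147 = 2.465 g/cm³

2.46 g/cm³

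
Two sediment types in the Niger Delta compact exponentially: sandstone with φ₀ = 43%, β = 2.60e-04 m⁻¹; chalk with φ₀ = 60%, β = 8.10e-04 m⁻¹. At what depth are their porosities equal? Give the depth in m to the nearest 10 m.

610 m

Working in km (1 km = 1000 m; β in km⁻¹ = β in m⁻¹ × 1000):
Set φ₀ₐ e^(−βₐZ) = φ₀ᵦ e^(−βᵦZ) ⇒ ln(φ₀ₐ/φ₀ᵦ) = (βₐ − βᵦ)·Z
Z = ln(0.43/0.6) / (0.26 − 0.81) = -0.3331 / -0.55 = 0.606 km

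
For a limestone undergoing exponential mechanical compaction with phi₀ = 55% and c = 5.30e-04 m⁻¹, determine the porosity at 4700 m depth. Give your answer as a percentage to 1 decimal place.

4.6%

Working in km (1 km = 1000 m; c in km⁻¹ = c in m⁻¹ × 1000):
phi = phi₀·exp(−c·z) = 0.55 × exp(−0.53 × 4.7) = 0.55 × exp(−2.491)
  = 0.55 × 0.0828 = 0.0456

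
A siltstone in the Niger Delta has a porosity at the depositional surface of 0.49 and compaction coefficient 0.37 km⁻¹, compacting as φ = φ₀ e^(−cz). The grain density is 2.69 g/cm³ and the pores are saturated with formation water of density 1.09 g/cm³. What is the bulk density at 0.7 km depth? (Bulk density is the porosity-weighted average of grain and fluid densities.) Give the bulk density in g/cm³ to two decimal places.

2.08 g/cm³

Porosity at depth: φ = 0.49·exp(−0.37×0.7) = 0.49×0.7718 = 0.3782
Bulk density: ρ_b = (1−φ)ρ_g + φ·ρ_f = 0.6218×2.69 + 0.3782×1.09
       = 1.673 + 0.412 = 2.085 g/cm³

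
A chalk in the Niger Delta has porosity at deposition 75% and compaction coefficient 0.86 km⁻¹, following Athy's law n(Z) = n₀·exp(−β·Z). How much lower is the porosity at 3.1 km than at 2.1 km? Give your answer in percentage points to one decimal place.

7.1 percentage points

n(2.1) = 0.75·e^(−0.86×2.1) = 0.1232
n(3.1) = 0.75·e^(−0.86×3.1) = 0.0521
Δn = 0.1232 − 0.0521 = 0.0711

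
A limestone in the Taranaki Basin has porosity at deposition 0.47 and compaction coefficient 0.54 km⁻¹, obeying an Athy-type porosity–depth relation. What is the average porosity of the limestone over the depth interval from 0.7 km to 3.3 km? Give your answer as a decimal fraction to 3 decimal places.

⟨phi⟩ = (1/(Z₂−Z₁)) ∫ phi₀ e^(−βZ) dZ = phi₀·(e^(−β·Z₁) − e^(−β·Z₂)) / (β·(Z₂−Z₁))
e^(−0.54×0.7) = 0.6852; e^(−0.54×3.3) = 0.1683
⟨phi⟩ = 0.47 × (0.6852 − 0.1683) / (0.54 × 2.6) = 0.47 × 0.3682 = 0.1730

0.173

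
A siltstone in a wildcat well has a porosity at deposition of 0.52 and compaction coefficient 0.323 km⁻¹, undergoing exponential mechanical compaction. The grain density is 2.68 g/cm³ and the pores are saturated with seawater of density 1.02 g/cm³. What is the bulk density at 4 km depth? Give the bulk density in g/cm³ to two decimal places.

2.44 g/cm³

Porosity at depth: n = 0.52·exp(−0.323×4) = 0.52×0.2747 = 0.1429
Bulk density: ρ_b = (1−n)ρ_g + n·ρ_f = 0.8571×2.68 + 0.1429×1.02
       = 2.297 + 0.146 = 2.443 g/cm³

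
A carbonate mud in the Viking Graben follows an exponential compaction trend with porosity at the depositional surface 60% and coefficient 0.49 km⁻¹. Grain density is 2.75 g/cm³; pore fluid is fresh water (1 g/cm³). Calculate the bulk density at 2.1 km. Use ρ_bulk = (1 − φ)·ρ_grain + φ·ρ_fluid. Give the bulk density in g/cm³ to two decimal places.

2.37 g/cm³

Porosity at depth: φ = 0.6·exp(−0.49×2.1) = 0.6×0.3574 = 0.2144
Bulk density: ρ_b = (1−φ)ρ_g + φ·ρ_f = 0.7856×2.75 + 0.2144×1
       = 2.160 + 0.214 = 2.375 g/cm³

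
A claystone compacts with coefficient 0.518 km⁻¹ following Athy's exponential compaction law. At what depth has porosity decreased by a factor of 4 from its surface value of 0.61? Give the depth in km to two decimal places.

φ/φ₀ = 1/4 ⇒ exp(−k·Z) = 1/4 ⇒ Z = ln(4) / k
Z = 1.3863 / 0.518 = 2.676 km

2.68 km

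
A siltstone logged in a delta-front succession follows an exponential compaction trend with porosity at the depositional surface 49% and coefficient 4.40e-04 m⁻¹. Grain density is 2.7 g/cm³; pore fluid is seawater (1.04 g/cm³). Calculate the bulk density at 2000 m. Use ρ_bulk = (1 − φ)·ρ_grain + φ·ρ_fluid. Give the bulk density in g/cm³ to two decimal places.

2.36 g/cm³

Working in km (1 km = 1000 m; k in km⁻¹ = k in m⁻¹ × 1000):
Porosity at depth: n = 0.49·exp(−0.44×2) = 0.49×0.4148 = 0.2032
Bulk density: ρ_b = (1−n)ρ_g + n·ρ_f = 0.7968×2.7 + 0.2032×1.04
       = 2.151 + 0.211 = 2.363 g/cm³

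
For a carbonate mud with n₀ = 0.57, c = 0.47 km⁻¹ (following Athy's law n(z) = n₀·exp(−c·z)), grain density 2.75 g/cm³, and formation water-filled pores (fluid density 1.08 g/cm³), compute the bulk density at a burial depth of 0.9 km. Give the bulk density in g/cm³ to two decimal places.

2.13 g/cm³

Porosity at depth: n = 0.57·exp(−0.47×0.9) = 0.57×0.6551 = 0.3734
Bulk density: ρ_b = (1−n)ρ_g + n·ρ_f = 0.6266×2.75 + 0.3734×1.08
       = 1.723 + 0.403 = 2.126 g/cm³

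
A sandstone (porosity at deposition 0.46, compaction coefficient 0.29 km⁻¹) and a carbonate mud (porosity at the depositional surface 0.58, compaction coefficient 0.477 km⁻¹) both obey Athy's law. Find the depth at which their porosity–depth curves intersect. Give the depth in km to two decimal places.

Set n₀ₐ e^(−kₐZ) = n₀ᵦ e^(−kᵦZ) ⇒ ln(n₀ₐ/n₀ᵦ) = (kₐ − kᵦ)·Z
Z = ln(0.46/0.58) / (0.29 − 0.477) = -0.2318 / -0.187 = 1.240 km

1.24 km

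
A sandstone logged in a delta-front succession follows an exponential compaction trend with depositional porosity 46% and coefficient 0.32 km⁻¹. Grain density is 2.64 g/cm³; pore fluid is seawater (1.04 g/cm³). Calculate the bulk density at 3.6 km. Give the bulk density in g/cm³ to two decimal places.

Porosity at depth: phi = 0.46·exp(−0.32×3.6) = 0.46×0.3160 = 0.1454
Bulk density: ρ_b = (1−phi)ρ_g + phi·ρ_f = 0.8546×2.64 + 0.1454×1.04
       = 2.256 + 0.151 = 2.407 g/cm³

2.41 g/cm³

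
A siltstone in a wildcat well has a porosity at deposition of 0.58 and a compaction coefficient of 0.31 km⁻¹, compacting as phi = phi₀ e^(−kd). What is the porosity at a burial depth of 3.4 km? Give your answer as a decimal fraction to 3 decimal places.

phi = phi₀·exp(−k·d) = 0.58 × exp(−0.31 × 3.4) = 0.58 × exp(−1.054)
  = 0.58 × 0.3485 = 0.2022

0.202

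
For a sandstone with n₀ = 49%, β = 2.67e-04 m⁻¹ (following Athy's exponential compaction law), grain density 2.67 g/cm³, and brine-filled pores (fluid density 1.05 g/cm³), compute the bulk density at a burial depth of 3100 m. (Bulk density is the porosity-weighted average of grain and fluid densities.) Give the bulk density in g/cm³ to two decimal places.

2.32 g/cm³

Working in km (1 km = 1000 m; β in km⁻¹ = β in m⁻¹ × 1000):
Porosity at depth: n = 0.49·exp(−0.267×3.1) = 0.49×0.4371 = 0.2142
Bulk density: ρ_b = (1−n)ρ_g + n·ρ_f = 0.7858×2.67 + 0.2142×1.05
       = 2.098 + 0.225 = 2.323 g/cm³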